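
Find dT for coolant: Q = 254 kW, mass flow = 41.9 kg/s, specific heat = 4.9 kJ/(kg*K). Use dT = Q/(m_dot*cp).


dT = Q / (m_dot * cp)
dT = 254 / (41.9 * 4.9)
dT = 1.2372 C

1.2372


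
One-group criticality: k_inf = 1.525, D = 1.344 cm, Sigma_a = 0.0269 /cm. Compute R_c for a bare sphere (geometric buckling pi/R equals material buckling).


L^2 = D / Sigma_a = 1.344 / 0.0269 = 49.96283 cm^2
B_m^2 = (k_inf - 1) / L^2 = (1.525 - 1) / 49.96283 = 0.01050781 /cm^2
For a bare sphere: B_g = pi/R, so R_c = pi / sqrt(B_m^2)
R_c = pi / sqrt(0.01050781) = 30.647 cm

30.647


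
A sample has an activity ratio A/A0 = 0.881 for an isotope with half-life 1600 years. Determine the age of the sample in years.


lambda = ln(2) / t_half = ln(2) / 1600 = 4.332170e-04 /yr
t = -ln(A/A0) / lambda
t = -ln(0.881) / 4.332170e-04
t = 292.46 yr

292.46


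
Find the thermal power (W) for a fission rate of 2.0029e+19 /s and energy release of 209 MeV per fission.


P = fission_rate * E_MeV * 1.602e-13
P = 2.0029e+19 * 209 * 1.602e-13
P = 6.7061e+08 W

6.7061e+08


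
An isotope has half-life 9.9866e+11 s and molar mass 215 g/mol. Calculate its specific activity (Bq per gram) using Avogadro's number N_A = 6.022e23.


lambda = ln(2) / t_half = ln(2) / 9.9866e+11 = 6.940772e-13 /s
SA = lambda * N_A / M
SA = 6.940772e-13 * 6.022e23 / 215
SA = 1.9441e+09 Bq/g

1.9441e+09


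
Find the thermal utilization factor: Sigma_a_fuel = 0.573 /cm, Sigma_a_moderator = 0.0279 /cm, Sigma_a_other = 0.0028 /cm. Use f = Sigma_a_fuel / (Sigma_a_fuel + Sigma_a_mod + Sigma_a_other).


f = Sigma_a_fuel / (Sigma_a_fuel + Sigma_a_mod + Sigma_a_other)
f = 0.573 / (0.573 + 0.0279 + 0.0028)
f = 0.94915

0.94915


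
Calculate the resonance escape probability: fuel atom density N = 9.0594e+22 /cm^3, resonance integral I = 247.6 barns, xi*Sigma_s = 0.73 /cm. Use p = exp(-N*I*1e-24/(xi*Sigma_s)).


p = exp(-N * I * 1e-24 / (xi*Sigma_s))
p = exp(-9.0594e+22 * 247.6 * 1e-24 / 0.73)
p = 4.5208e-14

4.5208e-14


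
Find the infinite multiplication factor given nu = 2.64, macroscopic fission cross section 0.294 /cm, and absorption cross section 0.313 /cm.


k_inf = nu * Sigma_f / Sigma_a
k_inf = 2.64 * 0.294 / 0.313
k_inf = 2.4797

2.4797


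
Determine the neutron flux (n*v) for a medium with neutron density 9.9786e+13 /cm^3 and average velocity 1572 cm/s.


phi = n * v
phi = 9.9786e+13 * 1572
phi = 1.5686e+17 /cm^2/s

1.5686e+17


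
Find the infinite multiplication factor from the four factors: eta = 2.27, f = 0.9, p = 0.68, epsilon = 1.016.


k_inf = eta * f * p * epsilon
k_inf = 2.27 * 0.9 * 0.68 * 1.016
k_inf = 1.4115

1.4115


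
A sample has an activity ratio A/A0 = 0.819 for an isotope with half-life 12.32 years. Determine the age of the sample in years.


lambda = ln(2) / t_half = ln(2) / 12.32 = 0.05626195 /yr
t = -ln(A/A0) / lambda
t = -ln(0.819) / 0.05626195
t = 3.5490 yr

3.5490


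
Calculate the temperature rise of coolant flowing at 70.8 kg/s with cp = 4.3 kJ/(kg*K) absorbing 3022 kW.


dT = Q / (m_dot * cp)
dT = 3022 / (70.8 * 4.3)
dT = 9.9264 C

9.9264


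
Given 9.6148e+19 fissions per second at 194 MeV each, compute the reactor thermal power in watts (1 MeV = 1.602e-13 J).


P = fission_rate * E_MeV * 1.602e-13
P = 9.6148e+19 * 194 * 1.602e-13
P = 2.9882e+09 W

2.9882e+09


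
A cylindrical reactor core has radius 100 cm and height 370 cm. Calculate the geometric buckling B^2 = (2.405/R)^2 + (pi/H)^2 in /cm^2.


B^2 = (2.405/R)^2 + (pi/H)^2
B^2 = (2.405/100)^2 + (pi/370)^2
B^2 = 6.5050e-04 /cm^2

6.5050e-04


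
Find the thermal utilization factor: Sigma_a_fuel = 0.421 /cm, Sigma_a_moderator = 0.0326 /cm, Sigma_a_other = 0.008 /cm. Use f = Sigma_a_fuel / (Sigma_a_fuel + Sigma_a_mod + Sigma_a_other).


f = Sigma_a_fuel / (Sigma_a_fuel + Sigma_a_mod + Sigma_a_other)
f = 0.421 / (0.421 + 0.0326 + 0.008)
f = 0.91205

0.91205


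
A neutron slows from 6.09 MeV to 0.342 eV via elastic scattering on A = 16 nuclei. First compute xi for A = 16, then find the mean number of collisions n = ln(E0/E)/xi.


xi = 1 + (A-1)^2/(2A)*ln((A-1)/(A+1)) = 0.1199467 (for A = 16)
n = ln(E0/E) / xi
n = ln(6.09e6 / 0.342) / 0.1199467
n = ln(1.780702e+07) / 0.1199467 = 139.19

139.19


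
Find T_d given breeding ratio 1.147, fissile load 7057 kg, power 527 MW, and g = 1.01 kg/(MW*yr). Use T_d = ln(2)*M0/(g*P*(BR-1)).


Breeding gain G = BR - 1 = 1.147 - 1 = 0.147
Fissile production rate = g * P * G = 1.01 * 527 * 0.147 = 78.24369 kg/yr
T_d = ln(2) * M0 / (g * P * G)
T_d = ln(2) * 7057 / 78.24369 = 62.517 yr

62.517


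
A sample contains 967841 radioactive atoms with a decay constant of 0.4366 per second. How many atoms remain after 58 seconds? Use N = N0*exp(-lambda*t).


N = N0 * exp(-lambda * t)
N = 967841 * exp(-0.4366 * 58)
N = 9.7331e-06

9.7331e-06


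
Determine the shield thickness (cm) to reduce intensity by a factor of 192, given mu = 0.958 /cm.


x = ln(factor) / mu
x = ln(192) / 0.958
x = 5.4880 cm

5.4880


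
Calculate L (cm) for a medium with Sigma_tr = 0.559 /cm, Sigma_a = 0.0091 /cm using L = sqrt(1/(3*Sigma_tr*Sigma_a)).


D = 1 / (3 * Sigma_tr) = 1 / (3 * 0.559) = 0.5963029 cm
L = sqrt(D / Sigma_a)
L = sqrt(0.5963029 / 0.0091)
L = 8.0949 cm

8.0949


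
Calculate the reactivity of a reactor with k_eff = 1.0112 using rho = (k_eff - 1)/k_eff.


rho = (k_eff - 1) / k_eff
rho = (1.0112 - 1) / 1.0112
rho = 0.011076

0.011076


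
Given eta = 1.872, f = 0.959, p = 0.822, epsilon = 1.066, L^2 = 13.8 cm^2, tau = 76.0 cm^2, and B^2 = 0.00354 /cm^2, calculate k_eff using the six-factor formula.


k_inf = eta*f*p*eps = 1.872*0.959*0.822*1.066 = 1.573090
P_TNL = 1/(1 + L^2*B^2) = 1/(1 + 13.8*0.00354) = 0.9534234
P_FNL = exp(-B^2*tau) = exp(-0.00354*76.0) = 0.7641127
k_eff = k_inf * P_TNL * P_FNL = 1.573090 * 0.9534234 * 0.7641127
k_eff = 1.1460

1.1460


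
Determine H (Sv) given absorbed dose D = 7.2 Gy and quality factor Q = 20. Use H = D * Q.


H = D * Q
H = 7.2 * 20
H = 144.00 Sv

144.00


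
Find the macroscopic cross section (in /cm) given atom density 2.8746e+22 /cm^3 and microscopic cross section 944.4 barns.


Sigma = N * sigma_barns * 1e-24
Sigma = 2.8746e+22 * 944.4 * 1e-24
Sigma = 27.148 /cm

27.148


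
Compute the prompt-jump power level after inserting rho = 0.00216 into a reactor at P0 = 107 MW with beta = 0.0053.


P1/P0 = beta / (beta - rho)
P1/P0 = 0.0053 / (0.0053 - 0.00216) = 1.687898
P1 = 107 * 1.687898 = 180.61 MW

180.61


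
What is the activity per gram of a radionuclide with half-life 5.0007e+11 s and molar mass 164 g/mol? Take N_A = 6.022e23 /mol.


lambda = ln(2) / t_half = ln(2) / 5.0007e+11 = 1.386100e-12 /s
SA = lambda * N_A / M
SA = 1.386100e-12 * 6.022e23 / 164
SA = 5.0897e+09 Bq/g

5.0897e+09


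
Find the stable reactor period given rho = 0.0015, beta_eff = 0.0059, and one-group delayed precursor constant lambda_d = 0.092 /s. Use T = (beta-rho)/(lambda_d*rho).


T = (beta - rho) / (lambda_d * rho)
T = (0.0059 - 0.0015) / (0.092 * 0.0015)
T = 31.884 s

31.884


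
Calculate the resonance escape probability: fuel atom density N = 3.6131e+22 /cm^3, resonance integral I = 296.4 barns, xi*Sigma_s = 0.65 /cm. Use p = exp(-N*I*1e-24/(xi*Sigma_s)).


p = exp(-N * I * 1e-24 / (xi*Sigma_s))
p = exp(-3.6131e+22 * 296.4 * 1e-24 / 0.65)
p = 6.9932e-08

6.9932e-08


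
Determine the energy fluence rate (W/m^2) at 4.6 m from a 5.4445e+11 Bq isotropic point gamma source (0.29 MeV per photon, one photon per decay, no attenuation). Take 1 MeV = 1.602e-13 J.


psi = A * E * 1.602e-13 / (4*pi*r^2)
psi = 5.4445e+11 * 0.29 * 1.602e-13 / (4*pi*4.6^2)
psi = 9.5125e-05 W/m^2

9.5125e-05


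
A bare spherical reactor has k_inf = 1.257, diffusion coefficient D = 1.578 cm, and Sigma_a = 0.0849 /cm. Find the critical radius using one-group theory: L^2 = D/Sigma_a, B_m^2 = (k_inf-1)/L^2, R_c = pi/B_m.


L^2 = D / Sigma_a = 1.578 / 0.0849 = 18.58657 cm^2
B_m^2 = (k_inf - 1) / L^2 = (1.257 - 1) / 18.58657 = 0.01382719 /cm^2
For a bare sphere: B_g = pi/R, so R_c = pi / sqrt(B_m^2)
R_c = pi / sqrt(0.01382719) = 26.717 cm

26.717


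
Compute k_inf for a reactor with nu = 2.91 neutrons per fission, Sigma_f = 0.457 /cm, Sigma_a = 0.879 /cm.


k_inf = nu * Sigma_f / Sigma_a
k_inf = 2.91 * 0.457 / 0.879
k_inf = 1.5129

1.5129


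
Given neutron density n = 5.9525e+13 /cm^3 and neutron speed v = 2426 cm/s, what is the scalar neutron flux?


phi = n * v
phi = 5.9525e+13 * 2426
phi = 1.4441e+17 /cm^2/s

1.4441e+17


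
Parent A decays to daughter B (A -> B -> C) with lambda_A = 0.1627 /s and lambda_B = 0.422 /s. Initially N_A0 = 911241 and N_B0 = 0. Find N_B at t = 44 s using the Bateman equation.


N_B(t) = lambda_A * N_A0 / (lambda_B - lambda_A) * [exp(-lambda_A*t) - exp(-lambda_B*t)]
exp(-0.1627*44) = 7.779876e-04; exp(-0.422*44) = 8.630184e-09
N_B = 0.1627 * 911241 / (0.422 - 0.1627) * (7.779876e-04 - 8.630184e-09)
N_B = 444.82

444.82


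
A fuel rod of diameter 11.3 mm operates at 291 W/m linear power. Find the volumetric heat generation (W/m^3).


r = D / 2 / 1000 = 11.3 / 2 / 1000 = 0.00565 m
q''' = q' / (pi * r^2)
q''' = 291 / (pi * 0.00565^2)
q''' = 2.9017e+06 W/m^3

2.9017e+06


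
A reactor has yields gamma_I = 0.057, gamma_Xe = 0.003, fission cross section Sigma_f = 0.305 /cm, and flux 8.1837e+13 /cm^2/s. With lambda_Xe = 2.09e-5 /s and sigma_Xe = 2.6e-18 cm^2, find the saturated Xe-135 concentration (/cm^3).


Xe_eq = (gamma_I + gamma_Xe) * Sigma_f * phi / (lambda_Xe + sigma_Xe * phi)
Numerator = (0.057 + 0.003) * 0.305 * 8.1837e+13 = 1.497617e+12
Denominator = 2.09e-5 + 2.6e-18 * 8.1837e+13 = 2.336762e-04
Xe_eq = 1.497617e+12 / 2.336762e-04 = 6.4089e+15 /cm^3

6.4089e+15


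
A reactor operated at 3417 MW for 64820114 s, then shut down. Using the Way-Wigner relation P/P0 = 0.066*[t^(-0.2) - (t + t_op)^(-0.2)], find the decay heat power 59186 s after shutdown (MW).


P/P0 = 0.066 * [t^(-0.2) - (t + t_op)^(-0.2)]
P/P0 = 0.066 * [59186^(-0.2) - (59186 + 64820114)^(-0.2)]
P/P0 = 0.066 * [0.1110596 - 0.02738916] = 0.005522249
P = 3417 * 0.005522249 = 18.870 MW

18.870


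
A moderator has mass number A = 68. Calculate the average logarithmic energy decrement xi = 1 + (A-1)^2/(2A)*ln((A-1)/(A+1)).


xi = 1 + (A-1)^2/(2A) * ln((A-1)/(A+1))
xi = 1 + (68-1)^2/(2*68) * ln((68-1)/(68 +1))
xi = 0.029126

0.029126


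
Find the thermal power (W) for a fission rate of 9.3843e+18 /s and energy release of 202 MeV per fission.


P = fission_rate * E_MeV * 1.602e-13
P = 9.3843e+18 * 202 * 1.602e-13
P = 3.0368e+08 W

3.0368e+08


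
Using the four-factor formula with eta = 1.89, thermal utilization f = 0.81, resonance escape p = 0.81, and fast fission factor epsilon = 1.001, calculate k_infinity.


k_inf = eta * f * p * epsilon
k_inf = 1.89 * 0.81 * 0.81 * 1.001
k_inf = 1.2413

1.2413


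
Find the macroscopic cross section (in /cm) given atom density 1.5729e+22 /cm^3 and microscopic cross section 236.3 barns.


Sigma = N * sigma_barns * 1e-24
Sigma = 1.5729e+22 * 236.3 * 1e-24
Sigma = 3.7168 /cm

3.7168


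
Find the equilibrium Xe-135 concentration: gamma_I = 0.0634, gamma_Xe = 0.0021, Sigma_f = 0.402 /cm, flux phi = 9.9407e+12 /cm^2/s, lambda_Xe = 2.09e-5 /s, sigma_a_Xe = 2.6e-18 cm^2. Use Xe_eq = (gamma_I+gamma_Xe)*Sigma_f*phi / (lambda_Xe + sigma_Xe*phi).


Xe_eq = (gamma_I + gamma_Xe) * Sigma_f * phi / (lambda_Xe + sigma_Xe * phi)
Numerator = (0.0634 + 0.0021) * 0.402 * 9.9407e+12 = 2.617486e+11
Denominator = 2.09e-5 + 2.6e-18 * 9.9407e+12 = 4.674582e-05
Xe_eq = 2.617486e+11 / 4.674582e-05 = 5.5994e+15 /cm^3

5.5994e+15


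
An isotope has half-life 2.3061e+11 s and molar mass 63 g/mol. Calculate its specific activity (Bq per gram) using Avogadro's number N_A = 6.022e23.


lambda = ln(2) / t_half = ln(2) / 2.3061e+11 = 3.005712e-12 /s
SA = lambda * N_A / M
SA = 3.005712e-12 * 6.022e23 / 63
SA = 2.8731e+10 Bq/g

2.8731e+10


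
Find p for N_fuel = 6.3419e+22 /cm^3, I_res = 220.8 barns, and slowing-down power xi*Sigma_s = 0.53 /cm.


p = exp(-N * I * 1e-24 / (xi*Sigma_s))
p = exp(-6.3419e+22 * 220.8 * 1e-24 / 0.53)
p = 3.3549e-12

3.3549e-12


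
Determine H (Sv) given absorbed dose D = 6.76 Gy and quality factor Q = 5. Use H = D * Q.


H = D * Q
H = 6.76 * 5
H = 33.800 Sv

33.800


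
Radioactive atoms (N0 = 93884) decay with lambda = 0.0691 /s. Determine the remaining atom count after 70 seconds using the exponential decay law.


N = N0 * exp(-lambda * t)
N = 93884 * exp(-0.0691 * 70)
N = 744.58

744.58


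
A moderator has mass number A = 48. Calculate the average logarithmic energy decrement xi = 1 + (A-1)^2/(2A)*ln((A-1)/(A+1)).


xi = 1 + (A-1)^2/(2A) * ln((A-1)/(A+1))
xi = 1 + (48-1)^2/(2*48) * ln((48-1)/(48 +1))
xi = 0.041094

0.041094


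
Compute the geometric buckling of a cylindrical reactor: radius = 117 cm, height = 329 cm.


B^2 = (2.405/R)^2 + (pi/H)^2
B^2 = (2.405/117)^2 + (pi/329)^2
B^2 = 5.1371e-04 /cm^2

5.1371e-04


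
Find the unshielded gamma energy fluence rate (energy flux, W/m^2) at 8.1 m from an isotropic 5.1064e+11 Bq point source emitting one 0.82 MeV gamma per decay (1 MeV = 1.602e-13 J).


psi = A * E * 1.602e-13 / (4*pi*r^2)
psi = 5.1064e+11 * 0.82 * 1.602e-13 / (4*pi*8.1^2)
psi = 8.1360e-05 W/m^2

8.1360e-05


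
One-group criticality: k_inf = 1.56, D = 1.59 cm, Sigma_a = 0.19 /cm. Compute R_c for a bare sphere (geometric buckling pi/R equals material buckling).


L^2 = D / Sigma_a = 1.59 / 0.19 = 8.368421 cm^2
B_m^2 = (k_inf - 1) / L^2 = (1.56 - 1) / 8.368421 = 0.06691824 /cm^2
For a bare sphere: B_g = pi/R, so R_c = pi / sqrt(B_m^2)
R_c = pi / sqrt(0.06691824) = 12.144 cm

12.144


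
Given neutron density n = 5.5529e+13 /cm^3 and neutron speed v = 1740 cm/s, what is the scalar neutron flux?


phi = n * v
phi = 5.5529e+13 * 1740
phi = 9.6620e+16 /cm^2/s

9.6620e+16


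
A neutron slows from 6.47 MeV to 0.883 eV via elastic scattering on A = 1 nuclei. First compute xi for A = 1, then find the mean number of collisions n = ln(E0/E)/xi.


xi = 1 + (A-1)^2/(2A)*ln((A-1)/(A+1)) = 1 (for A = 1)
n = ln(E0/E) / xi
n = ln(6.47e6 / 0.883) / 1
n = ln(7.327293e+06) / 1 = 15.807

15.807


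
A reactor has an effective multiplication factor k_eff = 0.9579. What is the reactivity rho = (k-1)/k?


rho = (k_eff - 1) / k_eff
rho = (0.9579 - 1) / 0.9579
rho = -0.043950

-0.043950


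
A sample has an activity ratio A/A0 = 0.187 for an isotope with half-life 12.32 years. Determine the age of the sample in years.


lambda = ln(2) / t_half = ln(2) / 12.32 = 0.05626195 /yr
t = -ln(A/A0) / lambda
t = -ln(0.187) / 0.05626195
t = 29.801 yr

29.801


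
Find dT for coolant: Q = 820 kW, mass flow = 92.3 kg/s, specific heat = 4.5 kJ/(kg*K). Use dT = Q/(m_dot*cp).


dT = Q / (m_dot * cp)
dT = 820 / (92.3 * 4.5)
dT = 1.9742 C

1.9742


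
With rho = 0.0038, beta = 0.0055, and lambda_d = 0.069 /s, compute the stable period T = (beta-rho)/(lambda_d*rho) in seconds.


T = (beta - rho) / (lambda_d * rho)
T = (0.0055 - 0.0038) / (0.069 * 0.0038)
T = 6.4836 s

6.4836


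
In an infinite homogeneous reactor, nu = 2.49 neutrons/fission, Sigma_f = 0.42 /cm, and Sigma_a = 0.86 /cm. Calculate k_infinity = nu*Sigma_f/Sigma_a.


k_inf = nu * Sigma_f / Sigma_a
k_inf = 2.49 * 0.42 / 0.86
k_inf = 1.2160

1.2160


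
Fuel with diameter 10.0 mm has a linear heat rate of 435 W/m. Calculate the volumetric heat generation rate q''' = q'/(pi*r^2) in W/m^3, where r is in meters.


r = D / 2 / 1000 = 10.0 / 2 / 1000 = 0.005 m
q''' = q' / (pi * r^2)
q''' = 435 / (pi * 0.005^2)
q''' = 5.5386e+06 W/m^3

5.5386e+06


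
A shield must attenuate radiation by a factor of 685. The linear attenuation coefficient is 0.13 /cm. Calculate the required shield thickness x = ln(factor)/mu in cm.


x = ln(factor) / mu
x = ln(685) / 0.13
x = 50.226 cm

50.226


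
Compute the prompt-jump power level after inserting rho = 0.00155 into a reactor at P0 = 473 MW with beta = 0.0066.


P1/P0 = beta / (beta - rho)
P1/P0 = 0.0066 / (0.0066 - 0.00155) = 1.306931
P1 = 473 * 1.306931 = 618.18 MW

618.18


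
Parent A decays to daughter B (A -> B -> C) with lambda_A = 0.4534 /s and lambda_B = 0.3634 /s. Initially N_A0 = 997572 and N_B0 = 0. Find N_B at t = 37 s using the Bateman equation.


N_B(t) = lambda_A * N_A0 / (lambda_B - lambda_A) * [exp(-lambda_A*t) - exp(-lambda_B*t)]
exp(-0.4534*37) = 5.180392e-08; exp(-0.3634*37) = 1.447316e-06
N_B = 0.4534 * 997572 / (0.3634 - 0.4534) * (5.180392e-08 - 1.447316e-06)
N_B = 7.0132

7.0132


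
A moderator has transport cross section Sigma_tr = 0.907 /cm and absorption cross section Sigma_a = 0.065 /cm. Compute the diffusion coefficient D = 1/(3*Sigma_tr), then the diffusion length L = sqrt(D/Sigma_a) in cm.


D = 1 / (3 * Sigma_tr) = 1 / (3 * 0.907) = 0.3675119 cm
L = sqrt(D / Sigma_a)
L = sqrt(0.3675119 / 0.065)
L = 2.3778 cm

2.3778


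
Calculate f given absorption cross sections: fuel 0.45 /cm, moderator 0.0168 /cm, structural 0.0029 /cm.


f = Sigma_a_fuel / (Sigma_a_fuel + Sigma_a_mod + Sigma_a_other)
f = 0.45 / (0.45 + 0.0168 + 0.0029)
f = 0.95806

0.95806


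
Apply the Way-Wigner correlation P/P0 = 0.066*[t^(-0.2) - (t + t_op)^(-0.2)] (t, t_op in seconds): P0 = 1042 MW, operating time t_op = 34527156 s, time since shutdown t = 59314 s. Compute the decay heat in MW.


P/P0 = 0.066 * [t^(-0.2) - (t + t_op)^(-0.2)]
P/P0 = 0.066 * [59314^(-0.2) - (59314 + 34527156)^(-0.2)]
P/P0 = 0.066 * [0.1110116 - 0.03106124] = 0.005276724
P = 1042 * 0.005276724 = 5.4983 MW

5.4983


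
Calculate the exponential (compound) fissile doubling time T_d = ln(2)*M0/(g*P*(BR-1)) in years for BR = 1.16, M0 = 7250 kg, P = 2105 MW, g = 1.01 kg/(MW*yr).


Breeding gain G = BR - 1 = 1.16 - 1 = 0.16
Fissile production rate = g * P * G = 1.01 * 2105 * 0.16 = 340.168 kg/yr
T_d = ln(2) * M0 / (g * P * G)
T_d = ln(2) * 7250 / 340.168 = 14.773 yr

14.773


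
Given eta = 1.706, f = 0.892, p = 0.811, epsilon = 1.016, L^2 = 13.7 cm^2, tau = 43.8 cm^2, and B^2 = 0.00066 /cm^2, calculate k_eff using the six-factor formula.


k_inf = eta*f*p*eps = 1.706*0.892*0.811*1.016 = 1.253887
P_TNL = 1/(1 + L^2*B^2) = 1/(1 + 13.7*0.00066) = 0.9910390
P_FNL = exp(-B^2*tau) = exp(-0.00066*43.8) = 0.9715058
k_eff = k_inf * P_TNL * P_FNL = 1.253887 * 0.9910390 * 0.9715058
k_eff = 1.2072

1.2072


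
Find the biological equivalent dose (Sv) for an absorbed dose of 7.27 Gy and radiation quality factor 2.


H = D * Q
H = 7.27 * 2
H = 14.540 Sv

14.540


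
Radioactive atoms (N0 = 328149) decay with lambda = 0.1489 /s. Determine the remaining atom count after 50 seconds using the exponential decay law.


N = N0 * exp(-lambda * t)
N = 328149 * exp(-0.1489 * 50)
N = 191.76

191.76


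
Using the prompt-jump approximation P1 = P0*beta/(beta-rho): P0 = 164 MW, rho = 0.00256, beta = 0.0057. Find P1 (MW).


P1/P0 = beta / (beta - rho)
P1/P0 = 0.0057 / (0.0057 - 0.00256) = 1.815287
P1 = 164 * 1.815287 = 297.71 MW

297.71


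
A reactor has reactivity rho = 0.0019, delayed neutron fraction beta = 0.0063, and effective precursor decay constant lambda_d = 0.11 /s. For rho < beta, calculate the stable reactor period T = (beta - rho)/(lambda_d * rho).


T = (beta - rho) / (lambda_d * rho)
T = (0.0063 - 0.0019) / (0.11 * 0.0019)
T = 21.053 s

21.053


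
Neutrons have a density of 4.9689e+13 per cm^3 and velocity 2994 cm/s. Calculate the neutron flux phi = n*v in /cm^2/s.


phi = n * v
phi = 4.9689e+13 * 2994
phi = 1.4877e+17 /cm^2/s

1.4877e+17


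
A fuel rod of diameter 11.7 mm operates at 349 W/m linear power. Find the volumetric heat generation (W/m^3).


r = D / 2 / 1000 = 11.7 / 2 / 1000 = 0.00585 m
q''' = q' / (pi * r^2)
q''' = 349 / (pi * 0.00585^2)
q''' = 3.2461e+06 W/m^3

3.2461e+06


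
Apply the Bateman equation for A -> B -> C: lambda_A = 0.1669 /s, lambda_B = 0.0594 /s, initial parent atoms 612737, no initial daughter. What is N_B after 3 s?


N_B(t) = lambda_A * N_A0 / (lambda_B - lambda_A) * [exp(-lambda_A*t) - exp(-lambda_B*t)]
exp(-0.1669*3) = 0.6061062; exp(-0.0594*3) = 0.8367751
N_B = 0.1669 * 612737 / (0.0594 - 0.1669) * (0.6061062 - 0.8367751)
N_B = 219438

219438


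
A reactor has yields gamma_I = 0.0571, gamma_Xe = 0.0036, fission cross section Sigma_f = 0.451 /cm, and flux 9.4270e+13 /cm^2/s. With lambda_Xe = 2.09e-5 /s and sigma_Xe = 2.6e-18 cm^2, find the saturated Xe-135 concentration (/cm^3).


Xe_eq = (gamma_I + gamma_Xe) * Sigma_f * phi / (lambda_Xe + sigma_Xe * phi)
Numerator = (0.0571 + 0.0036) * 0.451 * 9.4270e+13 = 2.580707e+12
Denominator = 2.09e-5 + 2.6e-18 * 9.4270e+13 = 2.660020e-04
Xe_eq = 2.580707e+12 / 2.660020e-04 = 9.7018e+15 /cm^3

9.7018e+15


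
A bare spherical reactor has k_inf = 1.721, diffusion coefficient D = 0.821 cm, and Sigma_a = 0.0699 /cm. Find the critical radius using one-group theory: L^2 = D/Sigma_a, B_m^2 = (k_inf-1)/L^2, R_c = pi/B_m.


L^2 = D / Sigma_a = 0.821 / 0.0699 = 11.74535 cm^2
B_m^2 = (k_inf - 1) / L^2 = (1.721 - 1) / 11.74535 = 0.06138600 /cm^2
For a bare sphere: B_g = pi/R, so R_c = pi / sqrt(B_m^2)
R_c = pi / sqrt(0.06138600) = 12.680 cm

12.680


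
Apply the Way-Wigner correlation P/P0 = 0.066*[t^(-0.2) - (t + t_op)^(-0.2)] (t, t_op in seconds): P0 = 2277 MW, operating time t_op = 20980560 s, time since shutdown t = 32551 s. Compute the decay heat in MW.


P/P0 = 0.066 * [t^(-0.2) - (t + t_op)^(-0.2)]
P/P0 = 0.066 * [32551^(-0.2) - (32551 + 20980560)^(-0.2)]
P/P0 = 0.066 * [0.1251662 - 0.03431642] = 0.005996085
P = 2277 * 0.005996085 = 13.653 MW

13.653


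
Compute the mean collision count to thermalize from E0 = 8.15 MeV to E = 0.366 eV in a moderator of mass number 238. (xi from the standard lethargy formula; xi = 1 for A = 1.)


xi = 1 + (A-1)^2/(2A)*ln((A-1)/(A+1)) = 0.008379872 (for A = 238)
n = ln(E0/E) / xi
n = ln(8.15e6 / 0.366) / 0.008379872
n = ln(2.226776e+07) / 0.008379872 = 2019.0

2019.0


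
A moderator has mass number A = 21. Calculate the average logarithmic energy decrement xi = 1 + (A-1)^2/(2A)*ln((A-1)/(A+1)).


xi = 1 + (A-1)^2/(2A) * ln((A-1)/(A+1))
xi = 1 + (21-1)^2/(2*21) * ln((21-1)/(21 +1))
xi = 0.092284

0.092284


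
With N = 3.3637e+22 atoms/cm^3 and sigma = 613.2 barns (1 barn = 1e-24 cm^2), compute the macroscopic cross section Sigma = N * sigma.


Sigma = N * sigma_barns * 1e-24
Sigma = 3.3637e+22 * 613.2 * 1e-24
Sigma = 20.626 /cm

20.626


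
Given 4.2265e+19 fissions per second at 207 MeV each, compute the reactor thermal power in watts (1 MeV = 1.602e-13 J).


P = fission_rate * E_MeV * 1.602e-13
P = 4.2265e+19 * 207 * 1.602e-13
P = 1.4016e+09 W

1.4016e+09


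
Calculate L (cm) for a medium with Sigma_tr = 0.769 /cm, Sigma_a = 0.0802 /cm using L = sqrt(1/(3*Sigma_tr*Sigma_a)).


D = 1 / (3 * Sigma_tr) = 1 / (3 * 0.769) = 0.4334634 cm
L = sqrt(D / Sigma_a)
L = sqrt(0.4334634 / 0.0802)
L = 2.3248 cm

2.3248


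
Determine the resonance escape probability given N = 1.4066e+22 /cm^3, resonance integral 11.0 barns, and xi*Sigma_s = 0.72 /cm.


p = exp(-N * I * 1e-24 / (xi*Sigma_s))
p = exp(-1.4066e+22 * 11.0 * 1e-24 / 0.72)
p = 0.80662

0.80662


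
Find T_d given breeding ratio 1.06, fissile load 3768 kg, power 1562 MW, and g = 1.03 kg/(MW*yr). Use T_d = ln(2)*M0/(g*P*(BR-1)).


Breeding gain G = BR - 1 = 1.06 - 1 = 0.06
Fissile production rate = g * P * G = 1.03 * 1562 * 0.06 = 96.5316 kg/yr
T_d = ln(2) * M0 / (g * P * G)
T_d = ln(2) * 3768 / 96.5316 = 27.056 yr

27.056


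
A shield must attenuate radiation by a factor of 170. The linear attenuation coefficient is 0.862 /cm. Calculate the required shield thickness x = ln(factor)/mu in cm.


x = ln(factor) / mu
x = ln(170) / 0.862
x = 5.9580 cm

5.9580


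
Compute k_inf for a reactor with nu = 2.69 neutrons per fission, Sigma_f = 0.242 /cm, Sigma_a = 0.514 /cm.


k_inf = nu * Sigma_f / Sigma_a
k_inf = 2.69 * 0.242 / 0.514
k_inf = 1.2665

1.2665


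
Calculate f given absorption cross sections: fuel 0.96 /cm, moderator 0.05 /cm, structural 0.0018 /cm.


f = Sigma_a_fuel / (Sigma_a_fuel + Sigma_a_mod + Sigma_a_other)
f = 0.96 / (0.96 + 0.05 + 0.0018)
f = 0.94880

0.94880


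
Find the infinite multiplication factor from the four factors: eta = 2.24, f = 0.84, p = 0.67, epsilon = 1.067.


k_inf = eta * f * p * epsilon
k_inf = 2.24 * 0.84 * 0.67 * 1.067
k_inf = 1.3451

1.3451


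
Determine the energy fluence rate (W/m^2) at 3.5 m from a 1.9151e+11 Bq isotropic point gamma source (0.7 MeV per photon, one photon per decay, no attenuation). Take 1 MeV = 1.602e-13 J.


psi = A * E * 1.602e-13 / (4*pi*r^2)
psi = 1.9151e+11 * 0.7 * 1.602e-13 / (4*pi*3.5^2)
psi = 1.3951e-04 W/m^2

1.3951e-04


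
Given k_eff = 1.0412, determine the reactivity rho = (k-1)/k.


rho = (k_eff - 1) / k_eff
rho = (1.0412 - 1) / 1.0412
rho = 0.039570

0.039570


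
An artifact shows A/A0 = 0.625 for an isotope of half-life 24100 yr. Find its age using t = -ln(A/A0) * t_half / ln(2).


lambda = ln(2) / t_half = ln(2) / 24100 = 2.876129e-05 /yr
t = -ln(A/A0) / lambda
t = -ln(0.625) / 2.876129e-05
t = 16342 yr

16342


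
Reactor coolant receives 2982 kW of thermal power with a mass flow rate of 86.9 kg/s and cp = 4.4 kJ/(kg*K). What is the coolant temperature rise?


dT = Q / (m_dot * cp)
dT = 2982 / (86.9 * 4.4)
dT = 7.7989 C

7.7989


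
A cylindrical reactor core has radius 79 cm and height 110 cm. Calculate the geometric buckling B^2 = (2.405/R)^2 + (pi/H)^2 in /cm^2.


B^2 = (2.405/R)^2 + (pi/H)^2
B^2 = (2.405/79)^2 + (pi/110)^2
B^2 = 0.0017424 /cm^2

0.0017424


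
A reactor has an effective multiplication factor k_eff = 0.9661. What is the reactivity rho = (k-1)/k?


rho = (k_eff - 1) / k_eff
rho = (0.9661 - 1) / 0.9661
rho = -0.035090

-0.035090


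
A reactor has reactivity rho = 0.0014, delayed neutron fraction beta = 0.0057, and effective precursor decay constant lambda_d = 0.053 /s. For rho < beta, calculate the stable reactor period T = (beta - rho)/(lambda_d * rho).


T = (beta - rho) / (lambda_d * rho)
T = (0.0057 - 0.0014) / (0.053 * 0.0014)
T = 57.951 s

57.951


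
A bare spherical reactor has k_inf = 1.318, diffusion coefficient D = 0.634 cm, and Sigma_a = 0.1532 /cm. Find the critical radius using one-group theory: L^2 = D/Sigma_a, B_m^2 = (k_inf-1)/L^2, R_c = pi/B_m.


L^2 = D / Sigma_a = 0.634 / 0.1532 = 4.138381 cm^2
B_m^2 = (k_inf - 1) / L^2 = (1.318 - 1) / 4.138381 = 0.07684164 /cm^2
For a bare sphere: B_g = pi/R, so R_c = pi / sqrt(B_m^2)
R_c = pi / sqrt(0.07684164) = 11.333 cm

11.333


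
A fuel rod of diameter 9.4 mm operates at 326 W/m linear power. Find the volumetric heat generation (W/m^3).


r = D / 2 / 1000 = 9.4 / 2 / 1000 = 0.0047 m
q''' = q' / (pi * r^2)
q''' = 326 / (pi * 0.0047^2)
q''' = 4.6976e+06 W/m^3

4.6976e+06


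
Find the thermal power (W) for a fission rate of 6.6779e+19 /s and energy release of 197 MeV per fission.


P = fission_rate * E_MeV * 1.602e-13
P = 6.6779e+19 * 197 * 1.602e-13
P = 2.1075e+09 W

2.1075e+09


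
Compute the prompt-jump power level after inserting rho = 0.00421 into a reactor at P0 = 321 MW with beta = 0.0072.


P1/P0 = beta / (beta - rho)
P1/P0 = 0.0072 / (0.0072 - 0.00421) = 2.408027
P1 = 321 * 2.408027 = 772.98 MW

772.98


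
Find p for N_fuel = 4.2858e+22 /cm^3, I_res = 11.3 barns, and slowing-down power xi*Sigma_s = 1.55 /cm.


p = exp(-N * I * 1e-24 / (xi*Sigma_s))
p = exp(-4.2858e+22 * 11.3 * 1e-24 / 1.55)
p = 0.73165

0.73165


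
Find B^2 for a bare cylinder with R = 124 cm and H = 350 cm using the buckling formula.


B^2 = (2.405/R)^2 + (pi/H)^2
B^2 = (2.405/124)^2 + (pi/350)^2
B^2 = 4.5674e-04 /cm^2

4.5674e-04


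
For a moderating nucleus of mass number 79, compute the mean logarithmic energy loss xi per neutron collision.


xi = 1 + (A-1)^2/(2A) * ln((A-1)/(A+1))
xi = 1 + (79-1)^2/(2*79) * ln((79-1)/(79 +1))
xi = 0.025104

0.025104


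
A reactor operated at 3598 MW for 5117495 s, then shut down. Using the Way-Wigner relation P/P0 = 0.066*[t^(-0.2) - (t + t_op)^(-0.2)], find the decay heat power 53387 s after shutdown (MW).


P/P0 = 0.066 * [t^(-0.2) - (t + t_op)^(-0.2)]
P/P0 = 0.066 * [53387^(-0.2) - (53387 + 5117495)^(-0.2)]
P/P0 = 0.066 * [0.1133739 - 0.04542418] = 0.004484682
P = 3598 * 0.004484682 = 16.136 MW

16.136


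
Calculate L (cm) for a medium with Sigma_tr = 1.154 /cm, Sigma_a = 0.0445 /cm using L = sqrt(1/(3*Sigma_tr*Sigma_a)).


D = 1 / (3 * Sigma_tr) = 1 / (3 * 1.154) = 0.2888504 cm
L = sqrt(D / Sigma_a)
L = sqrt(0.2888504 / 0.0445)
L = 2.5477 cm

2.5477


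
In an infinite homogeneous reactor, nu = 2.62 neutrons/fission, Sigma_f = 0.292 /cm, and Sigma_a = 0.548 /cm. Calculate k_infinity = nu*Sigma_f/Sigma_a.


k_inf = nu * Sigma_f / Sigma_a
k_inf = 2.62 * 0.292 / 0.548
k_inf = 1.3961

1.3961


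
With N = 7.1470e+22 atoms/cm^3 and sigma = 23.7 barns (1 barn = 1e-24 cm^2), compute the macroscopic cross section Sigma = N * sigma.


Sigma = N * sigma_barns * 1e-24
Sigma = 7.1470e+22 * 23.7 * 1e-24
Sigma = 1.6938 /cm

1.6938


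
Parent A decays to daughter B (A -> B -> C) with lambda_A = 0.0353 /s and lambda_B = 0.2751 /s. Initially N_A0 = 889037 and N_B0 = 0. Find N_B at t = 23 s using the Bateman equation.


N_B(t) = lambda_A * N_A0 / (lambda_B - lambda_A) * [exp(-lambda_A*t) - exp(-lambda_B*t)]
exp(-0.0353*23) = 0.4440136; exp(-0.2751*23) = 0.001786852
N_B = 0.0353 * 889037 / (0.2751 - 0.0353) * (0.4440136 - 0.001786852)
N_B = 57875

57875


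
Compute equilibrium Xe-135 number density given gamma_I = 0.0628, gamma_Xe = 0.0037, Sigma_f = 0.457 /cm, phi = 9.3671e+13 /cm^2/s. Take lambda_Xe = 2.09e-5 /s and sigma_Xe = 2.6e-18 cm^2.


Xe_eq = (gamma_I + gamma_Xe) * Sigma_f * phi / (lambda_Xe + sigma_Xe * phi)
Numerator = (0.0628 + 0.0037) * 0.457 * 9.3671e+13 = 2.846709e+12
Denominator = 2.09e-5 + 2.6e-18 * 9.3671e+13 = 2.644446e-04
Xe_eq = 2.846709e+12 / 2.644446e-04 = 1.0765e+16 /cm^3

1.0765e+16


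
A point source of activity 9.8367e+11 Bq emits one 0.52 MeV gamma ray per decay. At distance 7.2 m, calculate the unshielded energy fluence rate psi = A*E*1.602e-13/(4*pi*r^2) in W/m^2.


psi = A * E * 1.602e-13 / (4*pi*r^2)
psi = 9.8367e+11 * 0.52 * 1.602e-13 / (4*pi*7.2^2)
psi = 1.2579e-04 W/m^2

1.2579e-04


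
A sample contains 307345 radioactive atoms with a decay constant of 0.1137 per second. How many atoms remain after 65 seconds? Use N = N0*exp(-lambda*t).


N = N0 * exp(-lambda * t)
N = 307345 * exp(-0.1137 * 65)
N = 189.66

189.66


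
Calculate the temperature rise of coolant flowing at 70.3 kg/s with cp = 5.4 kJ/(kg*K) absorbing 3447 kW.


dT = Q / (m_dot * cp)
dT = 3447 / (70.3 * 5.4)
dT = 9.0801 C

9.0801


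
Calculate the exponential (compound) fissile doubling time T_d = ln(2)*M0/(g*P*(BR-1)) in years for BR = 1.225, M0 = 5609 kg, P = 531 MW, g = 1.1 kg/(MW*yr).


Breeding gain G = BR - 1 = 1.225 - 1 = 0.225
Fissile production rate = g * P * G = 1.1 * 531 * 0.225 = 131.4225 kg/yr
T_d = ln(2) * M0 / (g * P * G)
T_d = ln(2) * 5609 / 131.4225 = 29.583 yr

29.583


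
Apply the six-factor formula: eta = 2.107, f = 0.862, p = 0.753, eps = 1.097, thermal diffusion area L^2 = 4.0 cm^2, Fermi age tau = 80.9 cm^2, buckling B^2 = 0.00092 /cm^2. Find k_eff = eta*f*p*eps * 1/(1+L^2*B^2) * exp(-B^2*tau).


k_inf = eta*f*p*eps = 2.107*0.862*0.753*1.097 = 1.500284
P_TNL = 1/(1 + L^2*B^2) = 1/(1 + 4.0*0.00092) = 0.9963335
P_FNL = exp(-B^2*tau) = exp(-0.00092*80.9) = 0.9282743
k_eff = k_inf * P_TNL * P_FNL = 1.500284 * 0.9963335 * 0.9282743
k_eff = 1.3876

1.3876


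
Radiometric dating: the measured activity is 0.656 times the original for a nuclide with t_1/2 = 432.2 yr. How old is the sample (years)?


lambda = ln(2) / t_half = ln(2) / 432.2 = 0.001603765 /yr
t = -ln(A/A0) / lambda
t = -ln(0.656) / 0.001603765
t = 262.88 yr

262.88


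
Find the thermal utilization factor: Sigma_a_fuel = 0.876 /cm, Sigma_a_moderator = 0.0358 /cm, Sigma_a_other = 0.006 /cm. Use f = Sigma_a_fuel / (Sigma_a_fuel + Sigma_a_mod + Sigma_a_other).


f = Sigma_a_fuel / (Sigma_a_fuel + Sigma_a_mod + Sigma_a_other)
f = 0.876 / (0.876 + 0.0358 + 0.006)
f = 0.95446

0.95446


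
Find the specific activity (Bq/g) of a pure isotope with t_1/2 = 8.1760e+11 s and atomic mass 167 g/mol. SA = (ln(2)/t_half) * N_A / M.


lambda = ln(2) / t_half = ln(2) / 8.1760e+11 = 8.477828e-13 /s
SA = lambda * N_A / M
SA = 8.477828e-13 * 6.022e23 / 167
SA = 3.0571e+09 Bq/g

3.0571e+09


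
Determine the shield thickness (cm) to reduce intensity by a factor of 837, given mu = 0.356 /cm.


x = ln(factor) / mu
x = ln(837) / 0.356
x = 18.904 cm

18.904


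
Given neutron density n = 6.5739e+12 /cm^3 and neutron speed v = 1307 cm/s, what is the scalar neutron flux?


phi = n * v
phi = 6.5739e+12 * 1307
phi = 8.5921e+15 /cm^2/s

8.5921e+15


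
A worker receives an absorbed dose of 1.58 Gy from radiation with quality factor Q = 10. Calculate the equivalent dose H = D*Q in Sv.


H = D * Q
H = 1.58 * 10
H = 15.800 Sv

15.800


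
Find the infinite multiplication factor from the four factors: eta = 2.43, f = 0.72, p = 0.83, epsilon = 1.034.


k_inf = eta * f * p * epsilon
k_inf = 2.43 * 0.72 * 0.83 * 1.034
k_inf = 1.5015

1.5015


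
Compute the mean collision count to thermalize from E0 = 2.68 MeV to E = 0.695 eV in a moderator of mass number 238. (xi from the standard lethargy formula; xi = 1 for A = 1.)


xi = 1 + (A-1)^2/(2A)*ln((A-1)/(A+1)) = 0.008379872 (for A = 238)
n = ln(E0/E) / xi
n = ln(2.68e6 / 0.695) / 0.008379872
n = ln(3.856115e+06) / 0.008379872 = 1809.7

1809.7


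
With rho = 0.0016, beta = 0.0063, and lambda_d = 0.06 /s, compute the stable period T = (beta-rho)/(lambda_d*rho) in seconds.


T = (beta - rho) / (lambda_d * rho)
T = (0.0063 - 0.0016) / (0.06 * 0.0016)
T = 48.958 s

48.958


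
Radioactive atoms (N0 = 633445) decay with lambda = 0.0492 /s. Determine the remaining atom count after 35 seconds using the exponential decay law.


N = N0 * exp(-lambda * t)
N = 633445 * exp(-0.0492 * 35)
N = 113202

113202


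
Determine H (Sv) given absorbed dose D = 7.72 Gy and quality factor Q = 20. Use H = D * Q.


H = D * Q
H = 7.72 * 20
H = 154.40 Sv

154.40


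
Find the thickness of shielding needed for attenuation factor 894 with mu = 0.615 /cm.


x = ln(factor) / mu
x = ln(894) / 0.615
x = 11.050 cm

11.050


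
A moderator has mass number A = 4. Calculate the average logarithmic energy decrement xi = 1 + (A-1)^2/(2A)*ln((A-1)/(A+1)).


xi = 1 + (A-1)^2/(2A) * ln((A-1)/(A+1))
xi = 1 + (4-1)^2/(2*4) * ln((4-1)/(4 +1))
xi = 0.42532

0.42532


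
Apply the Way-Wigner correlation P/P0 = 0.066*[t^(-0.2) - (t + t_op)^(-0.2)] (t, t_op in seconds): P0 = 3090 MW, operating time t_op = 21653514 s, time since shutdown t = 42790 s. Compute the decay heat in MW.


P/P0 = 0.066 * [t^(-0.2) - (t + t_op)^(-0.2)]
P/P0 = 0.066 * [42790^(-0.2) - (42790 + 21653514)^(-0.2)]
P/P0 = 0.066 * [0.1185036 - 0.03409752] = 0.005570801
P = 3090 * 0.005570801 = 17.214 MW

17.214


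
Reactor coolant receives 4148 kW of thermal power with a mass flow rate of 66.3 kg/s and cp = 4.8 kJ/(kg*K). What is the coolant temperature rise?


dT = Q / (m_dot * cp)
dT = 4148 / (66.3 * 4.8)
dT = 13.034 C

13.034


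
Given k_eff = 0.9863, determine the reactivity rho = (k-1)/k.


rho = (k_eff - 1) / k_eff
rho = (0.9863 - 1) / 0.9863
rho = -0.013890

-0.013890


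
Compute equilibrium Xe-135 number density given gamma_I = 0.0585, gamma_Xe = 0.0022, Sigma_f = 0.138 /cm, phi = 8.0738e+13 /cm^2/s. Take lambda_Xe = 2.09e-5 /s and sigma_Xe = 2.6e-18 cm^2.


Xe_eq = (gamma_I + gamma_Xe) * Sigma_f * phi / (lambda_Xe + sigma_Xe * phi)
Numerator = (0.0585 + 0.0022) * 0.138 * 8.0738e+13 = 6.763099e+11
Denominator = 2.09e-5 + 2.6e-18 * 8.0738e+13 = 2.308188e-04
Xe_eq = 6.763099e+11 / 2.308188e-04 = 2.9300e+15 /cm^3

2.9300e+15


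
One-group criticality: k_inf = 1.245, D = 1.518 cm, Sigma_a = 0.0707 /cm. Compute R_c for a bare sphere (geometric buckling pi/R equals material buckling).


L^2 = D / Sigma_a = 1.518 / 0.0707 = 21.47100 cm^2
B_m^2 = (k_inf - 1) / L^2 = (1.245 - 1) / 21.47100 = 0.01141074 /cm^2
For a bare sphere: B_g = pi/R, so R_c = pi / sqrt(B_m^2)
R_c = pi / sqrt(0.01141074) = 29.410 cm

29.410


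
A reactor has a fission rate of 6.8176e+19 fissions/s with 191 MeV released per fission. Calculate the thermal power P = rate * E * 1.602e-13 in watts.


P = fission_rate * E_MeV * 1.602e-13
P = 6.8176e+19 * 191 * 1.602e-13
P = 2.0861e+09 W

2.0861e+09


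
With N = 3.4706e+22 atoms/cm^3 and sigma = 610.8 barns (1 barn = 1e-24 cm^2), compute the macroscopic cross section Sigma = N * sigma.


Sigma = N * sigma_barns * 1e-24
Sigma = 3.4706e+22 * 610.8 * 1e-24
Sigma = 21.198 /cm

21.198


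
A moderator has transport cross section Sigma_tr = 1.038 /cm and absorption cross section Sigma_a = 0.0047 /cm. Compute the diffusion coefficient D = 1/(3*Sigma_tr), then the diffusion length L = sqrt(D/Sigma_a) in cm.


D = 1 / (3 * Sigma_tr) = 1 / (3 * 1.038) = 0.3211304 cm
L = sqrt(D / Sigma_a)
L = sqrt(0.3211304 / 0.0047)
L = 8.2659 cm

8.2659


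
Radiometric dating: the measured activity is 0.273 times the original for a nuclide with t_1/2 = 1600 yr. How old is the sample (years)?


lambda = ln(2) / t_half = ln(2) / 1600 = 4.332170e-04 /yr
t = -ln(A/A0) / lambda
t = -ln(0.273) / 4.332170e-04
t = 2996.8 yr

2996.8


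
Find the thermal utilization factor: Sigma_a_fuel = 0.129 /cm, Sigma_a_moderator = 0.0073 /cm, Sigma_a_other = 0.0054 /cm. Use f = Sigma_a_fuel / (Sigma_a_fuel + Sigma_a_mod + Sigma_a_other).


f = Sigma_a_fuel / (Sigma_a_fuel + Sigma_a_mod + Sigma_a_other)
f = 0.129 / (0.129 + 0.0073 + 0.0054)
f = 0.91037

0.91037


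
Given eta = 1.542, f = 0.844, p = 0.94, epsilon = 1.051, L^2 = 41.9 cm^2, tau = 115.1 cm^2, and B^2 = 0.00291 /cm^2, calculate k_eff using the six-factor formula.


k_inf = eta*f*p*eps = 1.542*0.844*0.94*1.051 = 1.285753
P_TNL = 1/(1 + L^2*B^2) = 1/(1 + 41.9*0.00291) = 0.8913220
P_FNL = exp(-B^2*tau) = exp(-0.00291*115.1) = 0.7153803
k_eff = k_inf * P_TNL * P_FNL = 1.285753 * 0.8913220 * 0.7153803
k_eff = 0.81984

0.81984


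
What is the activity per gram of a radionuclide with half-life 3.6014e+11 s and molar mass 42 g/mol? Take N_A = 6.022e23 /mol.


lambda = ln(2) / t_half = ln(2) / 3.6014e+11 = 1.924660e-12 /s
SA = lambda * N_A / M
SA = 1.924660e-12 * 6.022e23 / 42
SA = 2.7596e+10 Bq/g

2.7596e+10


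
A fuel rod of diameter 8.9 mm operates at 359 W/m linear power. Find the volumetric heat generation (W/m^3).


r = D / 2 / 1000 = 8.9 / 2 / 1000 = 0.00445 m
q''' = q' / (pi * r^2)
q''' = 359 / (pi * 0.00445^2)
q''' = 5.7706e+06 W/m^3

5.7706e+06


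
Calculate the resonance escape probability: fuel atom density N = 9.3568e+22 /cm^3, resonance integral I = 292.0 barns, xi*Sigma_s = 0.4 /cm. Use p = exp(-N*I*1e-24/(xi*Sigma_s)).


p = exp(-N * I * 1e-24 / (xi*Sigma_s))
p = exp(-9.3568e+22 * 292.0 * 1e-24 / 0.4)
p = 2.1661e-30

2.1661e-30


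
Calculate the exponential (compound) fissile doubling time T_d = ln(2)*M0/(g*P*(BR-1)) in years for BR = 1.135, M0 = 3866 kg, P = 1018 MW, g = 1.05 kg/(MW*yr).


Breeding gain G = BR - 1 = 1.135 - 1 = 0.135
Fissile production rate = g * P * G = 1.05 * 1018 * 0.135 = 144.3015 kg/yr
T_d = ln(2) * M0 / (g * P * G)
T_d = ln(2) * 3866 / 144.3015 = 18.570 yr

18.570


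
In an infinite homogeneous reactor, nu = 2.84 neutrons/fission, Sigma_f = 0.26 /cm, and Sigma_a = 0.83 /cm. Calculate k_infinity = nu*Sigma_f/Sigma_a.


k_inf = nu * Sigma_f / Sigma_a
k_inf = 2.84 * 0.26 / 0.83
k_inf = 0.88964

0.88964


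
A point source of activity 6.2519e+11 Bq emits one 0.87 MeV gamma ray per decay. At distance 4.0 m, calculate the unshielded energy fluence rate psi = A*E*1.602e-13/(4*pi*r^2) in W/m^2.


psi = A * E * 1.602e-13 / (4*pi*r^2)
psi = 6.2519e+11 * 0.87 * 1.602e-13 / (4*pi*4.0^2)
psi = 4.3338e-04 W/m^2

4.3338e-04
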